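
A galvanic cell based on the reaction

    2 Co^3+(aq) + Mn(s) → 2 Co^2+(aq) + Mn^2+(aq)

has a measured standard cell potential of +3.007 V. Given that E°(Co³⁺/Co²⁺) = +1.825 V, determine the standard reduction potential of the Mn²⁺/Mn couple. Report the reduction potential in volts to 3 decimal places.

In the reaction as written the Co³⁺/Co²⁺ couple is reduced (cathode) and Mn²⁺/Mn is oxidized (anode), so E°cell = E°(Co³⁺/Co²⁺) − E°(Mn²⁺/Mn).
E°(Mn²⁺/Mn) = E°(cathode) − E°cell = +1.825 − (+3.007) = −1.182 V.

−1.182 V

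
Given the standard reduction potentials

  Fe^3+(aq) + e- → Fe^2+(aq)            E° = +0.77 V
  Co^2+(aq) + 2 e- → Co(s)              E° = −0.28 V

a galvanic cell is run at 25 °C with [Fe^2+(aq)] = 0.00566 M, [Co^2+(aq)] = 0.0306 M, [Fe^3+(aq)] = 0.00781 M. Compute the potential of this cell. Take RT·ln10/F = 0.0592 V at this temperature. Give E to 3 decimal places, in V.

The Fe³⁺/Fe²⁺ couple has the more positive E°, so it is the cathode; Co²⁺/Co is the anode.
The standard potential is +0.77 − (−0.28) = +1.05 V and the balanced reaction transfers n = 2 electrons.
Balancing gives 2 Fe^3+(aq) + Co(s) → 2 Fe^2+(aq) + Co^2+(aq); hence Q = ([Fe^2+(aq)]^2·[Co^2+(aq)]) / [Fe^3+(aq)]^2 = 0.0161 (log Q = −1.794).
By the Nernst equation, E = +1.05 − (0.0592/2)·(−1.794) = +1.103 V.

+1.103 V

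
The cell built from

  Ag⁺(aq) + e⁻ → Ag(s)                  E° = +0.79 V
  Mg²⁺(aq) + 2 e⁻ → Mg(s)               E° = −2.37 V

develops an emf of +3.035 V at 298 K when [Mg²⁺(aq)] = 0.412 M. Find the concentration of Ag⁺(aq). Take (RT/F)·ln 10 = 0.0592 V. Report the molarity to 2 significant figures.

0.0050 M

With Ag⁺/Ag at the cathode and Mg²⁺/Mg at the anode, E°cell = +0.79 − (−2.37) = +3.16 V (n = 2).
From the Nernst equation, log Q = n(E° − E)/0.0592 = 2·(+3.16 − (+3.035))/0.0592 = 4.223.
Balancing electrons gives 2 Ag⁺(aq) + Mg(s) → 2 Ag(s) + Mg²⁺(aq); thus Q = [Mg²⁺(aq)] / [Ag⁺(aq)]^2.
Substituting the known concentrations and solving, log [Ag⁺(aq)] = −2.304 and [Ag⁺(aq)] = 0.0050 M.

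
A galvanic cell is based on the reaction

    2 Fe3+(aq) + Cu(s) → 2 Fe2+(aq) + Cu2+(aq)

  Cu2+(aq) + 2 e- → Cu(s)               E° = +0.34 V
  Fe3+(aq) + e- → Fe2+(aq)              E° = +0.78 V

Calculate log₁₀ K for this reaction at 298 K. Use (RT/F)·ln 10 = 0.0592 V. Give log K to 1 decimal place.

log K = 14.9

The Fe³⁺/Fe²⁺ couple is reduced (cathode); E°cell = +0.78 − (+0.34) = +0.44 V with n = 2.
At equilibrium E = 0, so log K = nE°cell / 0.0592 = (2)(+0.44) / 0.0592 = 14.9.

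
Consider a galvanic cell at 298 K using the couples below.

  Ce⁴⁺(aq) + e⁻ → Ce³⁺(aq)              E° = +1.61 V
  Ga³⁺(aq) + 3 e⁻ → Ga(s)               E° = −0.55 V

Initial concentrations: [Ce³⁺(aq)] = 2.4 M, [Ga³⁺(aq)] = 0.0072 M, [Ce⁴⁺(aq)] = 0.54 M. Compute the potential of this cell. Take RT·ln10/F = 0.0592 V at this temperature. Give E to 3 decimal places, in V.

+2.164 V

The Ce⁴⁺/Ce³⁺ couple has the more positive E°, so it is the cathode; Ga³⁺/Ga is the anode.
E°cell = E°cat − E°an = +1.61 − (−0.55) = +2.16 V; n = 3.
For the overall reaction 3 Ce⁴⁺(aq) + Ga(s) → 3 Ce³⁺(aq) + Ga³⁺(aq), Q = ([Ce³⁺(aq)]^3·[Ga³⁺(aq)]) / [Ce⁴⁺(aq)]^3 = 0.632, giving log Q = −0.199.
Applying E = E° − (RT ln10/nF)·log Q gives +2.16 − (0.0592/3)(−0.199) = +2.164 V.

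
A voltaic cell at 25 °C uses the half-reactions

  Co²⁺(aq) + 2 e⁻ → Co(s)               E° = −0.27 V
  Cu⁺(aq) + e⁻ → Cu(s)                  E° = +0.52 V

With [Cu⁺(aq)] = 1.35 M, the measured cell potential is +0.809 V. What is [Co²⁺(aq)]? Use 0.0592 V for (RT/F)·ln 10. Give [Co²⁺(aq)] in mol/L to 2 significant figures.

The Cu⁺/Cu couple has the larger reduction potential, so it is the cathode: E°cell = +0.52 − (−0.27) = +0.79 V and n = 2.
From the Nernst equation, log Q = n(E° − E)/0.0592 = 2·(+0.79 − (+0.809))/0.0592 = −0.642.
For 2 Cu⁺(aq) + Co(s) → 2 Cu(s) + Co²⁺(aq), the reaction quotient is Q = [Co²⁺(aq)] / [Cu⁺(aq)]^2.
Substituting the known concentrations and solving, log [Co²⁺(aq)] = −0.381 and [Co²⁺(aq)] = 0.42 M.

0.42 M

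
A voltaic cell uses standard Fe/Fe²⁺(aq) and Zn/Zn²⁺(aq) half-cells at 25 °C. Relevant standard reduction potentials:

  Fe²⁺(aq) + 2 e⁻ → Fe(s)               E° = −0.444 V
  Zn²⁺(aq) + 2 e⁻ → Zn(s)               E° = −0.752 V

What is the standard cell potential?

+0.308 V

Of the two couples in this cell, the one with the more positive reduction potential is reduced at the cathode: here that is Fe²⁺/Fe (−0.444 V); Zn²⁺/Zn (−0.752 V) is the anode.
E°cell = E°(cathode) − E°(anode) = −0.444 − (−0.752) = +0.308 V.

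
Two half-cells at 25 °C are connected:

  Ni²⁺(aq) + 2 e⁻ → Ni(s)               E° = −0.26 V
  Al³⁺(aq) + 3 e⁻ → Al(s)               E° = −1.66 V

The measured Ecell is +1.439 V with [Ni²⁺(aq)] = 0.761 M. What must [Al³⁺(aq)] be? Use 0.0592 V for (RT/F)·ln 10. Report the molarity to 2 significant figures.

0.0070 M

With Ni²⁺/Ni at the cathode and Al³⁺/Al at the anode, E°cell = −0.26 − (−1.66) = +1.40 V (n = 6).
Rearranging E = E° − (0.0592/n)·log Q gives log Q = 6(+1.40 − (+1.439))/0.0592 = −3.953.
For 3 Ni²⁺(aq) + 2 Al(s) → 3 Ni(s) + 2 Al³⁺(aq), the reaction quotient is Q = [Al³⁺(aq)]^2 / [Ni²⁺(aq)]^3.
Solving for the unknown gives log [Al³⁺(aq)] = −2.154, so [Al³⁺(aq)] ≈ 0.0070 M.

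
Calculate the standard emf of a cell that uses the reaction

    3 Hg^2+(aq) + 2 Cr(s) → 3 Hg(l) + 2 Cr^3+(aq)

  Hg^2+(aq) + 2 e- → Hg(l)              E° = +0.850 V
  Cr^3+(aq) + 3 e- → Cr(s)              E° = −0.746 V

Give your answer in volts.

+1.596 V

In the reaction as written, Hg^2+(aq) is reduced (cathode) and Cr^3+(aq) is produced by oxidation at the anode.
E°cell = E°(cathode) − E°(anode) = +0.850 − (−0.746) = +1.596 V.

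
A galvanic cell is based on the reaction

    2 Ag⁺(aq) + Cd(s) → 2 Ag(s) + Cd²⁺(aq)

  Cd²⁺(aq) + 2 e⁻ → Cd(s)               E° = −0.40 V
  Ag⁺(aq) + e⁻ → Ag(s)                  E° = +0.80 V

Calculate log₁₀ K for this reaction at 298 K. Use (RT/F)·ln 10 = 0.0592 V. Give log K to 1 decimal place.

The Ag⁺/Ag couple is reduced (cathode); E°cell = +0.80 − (−0.40) = +1.20 V with n = 2.
At equilibrium E = 0, so log K = nE°cell / 0.0592 = (2)(+1.20) / 0.0592 = 40.5.

log K = 40.5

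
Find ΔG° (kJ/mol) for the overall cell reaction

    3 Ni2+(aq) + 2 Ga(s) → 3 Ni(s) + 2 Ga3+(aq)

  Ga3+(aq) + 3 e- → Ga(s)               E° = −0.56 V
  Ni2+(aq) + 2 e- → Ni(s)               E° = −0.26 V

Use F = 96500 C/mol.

−174 kJ/mol

In the reaction as written Ni2+(aq) is reduced, so the Ni²⁺/Ni couple is the cathode and Ga³⁺/Ga is the anode.
E°cell = −0.26 − (−0.56) = +0.30 V; balancing electrons gives n = 6.
ΔG° = −nFE°cell = −(6)(96500)(+0.30) J/mol = −174 kJ/mol.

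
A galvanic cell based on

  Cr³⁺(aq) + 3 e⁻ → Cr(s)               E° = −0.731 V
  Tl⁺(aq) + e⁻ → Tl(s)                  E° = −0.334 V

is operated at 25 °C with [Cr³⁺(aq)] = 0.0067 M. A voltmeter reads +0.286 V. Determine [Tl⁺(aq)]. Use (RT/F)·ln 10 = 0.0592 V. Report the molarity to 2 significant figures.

Tl⁺/Tl is the cathode (higher E°); E°cell = −0.334 − (−0.731) = +0.397 V with n = 3.
From the Nernst equation, log Q = n(E° − E)/0.0592 = 3·(+0.397 − (+0.286))/0.0592 = 5.625.
For 3 Tl⁺(aq) + Cr(s) → 3 Tl(s) + Cr³⁺(aq), the reaction quotient is Q = [Cr³⁺(aq)] / [Tl⁺(aq)]^3.
Solving for the unknown gives log [Tl⁺(aq)] = −2.600, so [Tl⁺(aq)] ≈ 0.0025 M.

0.0025 M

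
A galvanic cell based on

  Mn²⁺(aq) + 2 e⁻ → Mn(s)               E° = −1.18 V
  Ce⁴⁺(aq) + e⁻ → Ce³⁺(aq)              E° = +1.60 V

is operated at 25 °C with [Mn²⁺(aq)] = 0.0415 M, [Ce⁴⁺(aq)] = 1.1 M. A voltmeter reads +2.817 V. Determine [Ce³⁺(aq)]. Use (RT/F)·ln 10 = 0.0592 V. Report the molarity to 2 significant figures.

1.3 M

The Ce⁴⁺/Ce³⁺ couple has the larger reduction potential, so it is the cathode: E°cell = +1.60 − (−1.18) = +2.78 V and n = 2.
Since E = E° − (0.0592/n)·log Q, log Q = n(E° − E)/0.0592 = −1.250.
The balanced reaction is 2 Ce⁴⁺(aq) + Mn(s) → 2 Ce³⁺(aq) + Mn²⁺(aq), so Q = ([Ce³⁺(aq)]^2·[Mn²⁺(aq)]) / [Ce⁴⁺(aq)]^2.
Solving for the unknown gives log [Ce³⁺(aq)] = 0.107, so [Ce³⁺(aq)] ≈ 1.3 M.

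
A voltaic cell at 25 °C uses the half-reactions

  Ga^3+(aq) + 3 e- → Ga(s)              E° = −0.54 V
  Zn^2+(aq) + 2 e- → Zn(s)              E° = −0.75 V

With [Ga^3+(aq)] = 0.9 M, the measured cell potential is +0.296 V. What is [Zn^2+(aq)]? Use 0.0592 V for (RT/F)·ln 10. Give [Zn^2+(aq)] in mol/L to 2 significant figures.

0.0012 M

With Ga³⁺/Ga at the cathode and Zn²⁺/Zn at the anode, E°cell = −0.54 − (−0.75) = +0.21 V (n = 6).
Since E = E° − (0.0592/n)·log Q, log Q = n(E° − E)/0.0592 = −8.716.
Balancing electrons gives 2 Ga^3+(aq) + 3 Zn(s) → 2 Ga(s) + 3 Zn^2+(aq); thus Q = [Zn^2+(aq)]^3 / [Ga^3+(aq)]^2.
Substituting the known concentrations and solving, log [Zn^2+(aq)] = −2.936 and [Zn^2+(aq)] = 0.0012 M.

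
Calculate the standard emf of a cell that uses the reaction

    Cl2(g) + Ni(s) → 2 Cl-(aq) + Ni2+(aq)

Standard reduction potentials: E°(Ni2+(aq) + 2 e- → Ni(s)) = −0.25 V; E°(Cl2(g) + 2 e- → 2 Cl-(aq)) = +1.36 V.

+1.61 V

Cl2(g) gains electrons, so the Cl₂/Cl⁻ couple is the cathode; the Ni²⁺/Ni couple is the anode.
E°cell = E°(cathode) − E°(anode) = +1.36 − (−0.25) = +1.61 V.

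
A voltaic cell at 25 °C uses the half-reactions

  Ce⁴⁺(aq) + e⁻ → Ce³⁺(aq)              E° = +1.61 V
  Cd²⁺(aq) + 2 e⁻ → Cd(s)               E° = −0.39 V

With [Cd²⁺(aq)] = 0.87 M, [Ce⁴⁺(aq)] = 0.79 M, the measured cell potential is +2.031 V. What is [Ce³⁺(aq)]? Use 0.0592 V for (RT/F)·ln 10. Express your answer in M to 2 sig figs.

Ce⁴⁺/Ce³⁺ is the cathode (higher E°); E°cell = +1.61 − (−0.39) = +2.00 V with n = 2.
Rearranging E = E° − (0.0592/n)·log Q gives log Q = 2(+2.00 − (+2.031))/0.0592 = −1.047.
The balanced reaction is 2 Ce⁴⁺(aq) + Cd(s) → 2 Ce³⁺(aq) + Cd²⁺(aq), so Q = ([Ce³⁺(aq)]^2·[Cd²⁺(aq)]) / [Ce⁴⁺(aq)]^2.
Isolating [Ce³⁺(aq)] in Q = 10^{−1.047} yields log [Ce³⁺(aq)] = −0.596, i.e. 0.25 M.

0.25 M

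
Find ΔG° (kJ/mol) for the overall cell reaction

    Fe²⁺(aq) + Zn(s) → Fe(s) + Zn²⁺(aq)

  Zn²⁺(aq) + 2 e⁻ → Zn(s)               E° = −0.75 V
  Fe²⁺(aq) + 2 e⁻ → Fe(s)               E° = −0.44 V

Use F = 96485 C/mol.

In the reaction as written Fe²⁺(aq) is reduced, so the Fe²⁺/Fe couple is the cathode and Zn²⁺/Zn is the anode.
E°cell = −0.44 − (−0.75) = +0.31 V; balancing electrons gives n = 2.
ΔG° = −nFE°cell = −(2)(96485)(+0.31) J/mol = −59.8 kJ/mol.

−59.8 kJ/mol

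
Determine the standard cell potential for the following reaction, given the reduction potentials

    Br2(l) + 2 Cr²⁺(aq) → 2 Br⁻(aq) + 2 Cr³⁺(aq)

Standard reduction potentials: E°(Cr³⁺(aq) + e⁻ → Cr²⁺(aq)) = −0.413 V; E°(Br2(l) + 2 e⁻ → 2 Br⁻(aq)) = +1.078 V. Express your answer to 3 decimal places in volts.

In the reaction as written, Br2(l) is reduced (cathode) and Cr³⁺(aq) is produced by oxidation at the anode.
E°cell = E°(cathode) − E°(anode) = +1.078 − (−0.413) = +1.491 V.

+1.491 V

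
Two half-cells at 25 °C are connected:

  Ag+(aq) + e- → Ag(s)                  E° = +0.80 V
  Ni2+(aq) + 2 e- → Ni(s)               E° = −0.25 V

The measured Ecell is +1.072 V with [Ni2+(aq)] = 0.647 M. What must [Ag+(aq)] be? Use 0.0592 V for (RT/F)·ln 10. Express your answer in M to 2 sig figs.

Ag⁺/Ag is the cathode (higher E°); E°cell = +0.80 − (−0.25) = +1.05 V with n = 2.
From the Nernst equation, log Q = n(E° − E)/0.0592 = 2·(+1.05 − (+1.072))/0.0592 = −0.743.
For 2 Ag+(aq) + Ni(s) → 2 Ag(s) + Ni2+(aq), the reaction quotient is Q = [Ni2+(aq)] / [Ag+(aq)]^2.
Solving for the unknown gives log [Ag+(aq)] = 0.277, so [Ag+(aq)] ≈ 1.9 M.

1.9 M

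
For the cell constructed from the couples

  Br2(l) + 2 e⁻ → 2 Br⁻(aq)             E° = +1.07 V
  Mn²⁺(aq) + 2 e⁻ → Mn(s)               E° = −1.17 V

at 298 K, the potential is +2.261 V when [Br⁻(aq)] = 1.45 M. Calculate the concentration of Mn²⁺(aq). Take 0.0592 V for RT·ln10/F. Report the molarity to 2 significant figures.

0.093 M

Br₂/Br⁻ is the cathode (higher E°); E°cell = +1.07 − (−1.17) = +2.24 V with n = 2.
Rearranging E = E° − (0.0592/n)·log Q gives log Q = 2(+2.24 − (+2.261))/0.0592 = −0.709.
The balanced reaction is Br2(l) + Mn(s) → 2 Br⁻(aq) + Mn²⁺(aq), so Q = [Br⁻(aq)]^2·[Mn²⁺(aq)].
Solving for the unknown gives log [Mn²⁺(aq)] = −1.032, so [Mn²⁺(aq)] ≈ 0.093 M.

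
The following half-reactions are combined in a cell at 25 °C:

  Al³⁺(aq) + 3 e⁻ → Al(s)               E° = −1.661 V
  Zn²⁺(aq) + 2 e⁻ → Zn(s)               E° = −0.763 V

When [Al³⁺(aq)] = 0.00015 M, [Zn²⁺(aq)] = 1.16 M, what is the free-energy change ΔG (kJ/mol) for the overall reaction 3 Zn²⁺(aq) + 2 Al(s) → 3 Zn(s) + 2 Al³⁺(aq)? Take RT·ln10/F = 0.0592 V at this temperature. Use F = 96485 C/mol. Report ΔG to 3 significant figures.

−565 kJ/mol

E°cell = −0.763 − (−1.661) = +0.898 V; the balanced reaction transfers n = 6 electrons.
Here Q = [Al³⁺(aq)]^2 / [Zn²⁺(aq)]^3 = 1.44×10^−8 (log Q = −7.841), giving E = +0.898 − (0.0592/6)·(−7.841) = +0.9754 V.
Finally ΔG = −nFE = −(6)(96485 C/mol)(+0.9754 V) = −565 kJ/mol.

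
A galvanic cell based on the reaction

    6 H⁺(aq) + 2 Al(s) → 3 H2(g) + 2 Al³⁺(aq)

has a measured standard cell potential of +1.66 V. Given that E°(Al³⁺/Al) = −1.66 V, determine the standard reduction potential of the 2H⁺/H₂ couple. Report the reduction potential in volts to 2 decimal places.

In the reaction as written the 2H⁺/H₂ couple is reduced (cathode) and Al³⁺/Al is oxidized (anode), so E°cell = E°(2H⁺/H₂) − E°(Al³⁺/Al).
E°(2H⁺/H₂) = E°cell + E°(anode) = +1.66 + (−1.66) = +0.00 V.

+0.00 V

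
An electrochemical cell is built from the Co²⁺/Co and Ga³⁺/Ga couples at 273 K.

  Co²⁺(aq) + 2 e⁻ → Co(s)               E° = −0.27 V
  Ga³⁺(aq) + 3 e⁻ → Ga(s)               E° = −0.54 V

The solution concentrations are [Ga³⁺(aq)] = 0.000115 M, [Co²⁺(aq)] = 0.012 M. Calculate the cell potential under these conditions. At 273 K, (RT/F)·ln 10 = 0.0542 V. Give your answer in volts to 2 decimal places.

Co²⁺/Co is reduced (cathode, E° = −0.27 V) and Ga³⁺/Ga is oxidized (anode).
E°cell = E°cat − E°an = −0.27 − (−0.54) = +0.27 V; n = 6.
The balanced reaction is 3 Co²⁺(aq) + 2 Ga(s) → 3 Co(s) + 2 Ga³⁺(aq), so Q = [Ga³⁺(aq)]^2 / [Co²⁺(aq)]^3 = 0.00765 and log Q = −2.116.
By the Nernst equation, E = +0.27 − (0.0542/6)·(−2.116) = +0.29 V.

+0.29 V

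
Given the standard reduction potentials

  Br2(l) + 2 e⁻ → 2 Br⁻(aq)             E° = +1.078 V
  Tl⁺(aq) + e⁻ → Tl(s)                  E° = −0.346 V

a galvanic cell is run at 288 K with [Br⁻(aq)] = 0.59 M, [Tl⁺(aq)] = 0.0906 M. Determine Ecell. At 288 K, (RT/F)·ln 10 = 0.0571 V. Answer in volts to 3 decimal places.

+1.497 V

Since E°(Br₂/Br⁻) > E°(Tl⁺/Tl), Br₂/Br⁻ serves as the cathode.
E°cell = +1.078 − (−0.346) = +1.424 V, with n = 2 electrons transferred.
Balancing gives Br2(l) + 2 Tl(s) → 2 Br⁻(aq) + 2 Tl⁺(aq); hence Q = [Br⁻(aq)]^2·[Tl⁺(aq)]^2 = 0.00286 (log Q = −2.544).
Applying E = E° − (RT ln10/nF)·log Q gives +1.424 − (0.0571/2)(−2.544) = +1.497 V.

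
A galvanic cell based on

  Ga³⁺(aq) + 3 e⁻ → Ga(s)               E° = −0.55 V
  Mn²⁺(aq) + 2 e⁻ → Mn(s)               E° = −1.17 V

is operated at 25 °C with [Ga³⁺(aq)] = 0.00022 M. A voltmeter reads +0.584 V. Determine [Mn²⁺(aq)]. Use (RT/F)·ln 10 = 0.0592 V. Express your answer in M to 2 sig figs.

Ga³⁺/Ga is the cathode (higher E°); E°cell = −0.55 − (−1.17) = +0.62 V with n = 6.
From the Nernst equation, log Q = n(E° − E)/0.0592 = 6·(+0.62 − (+0.584))/0.0592 = 3.649.
For 2 Ga³⁺(aq) + 3 Mn(s) → 2 Ga(s) + 3 Mn²⁺(aq), the reaction quotient is Q = [Mn²⁺(aq)]^3 / [Ga³⁺(aq)]^2.
Isolating [Mn²⁺(aq)] in Q = 10^{3.649} yields log [Mn²⁺(aq)] = −1.222, i.e. 0.060 M.

0.060 M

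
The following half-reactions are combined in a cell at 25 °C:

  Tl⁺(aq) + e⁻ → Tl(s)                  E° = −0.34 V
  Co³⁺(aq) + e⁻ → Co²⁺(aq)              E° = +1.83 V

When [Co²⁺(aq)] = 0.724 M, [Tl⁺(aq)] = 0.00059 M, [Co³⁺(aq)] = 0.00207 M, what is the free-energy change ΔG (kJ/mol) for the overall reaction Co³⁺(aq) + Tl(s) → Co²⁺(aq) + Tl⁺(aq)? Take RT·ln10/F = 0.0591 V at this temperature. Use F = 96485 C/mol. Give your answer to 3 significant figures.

With Co³⁺/Co²⁺ reduced at the cathode, E°cell = +1.83 − (−0.34) = +2.17 V and n = 1.
The reaction quotient is ([Co²⁺(aq)]·[Tl⁺(aq)]) / [Co³⁺(aq)] = 0.206; by Nernst, E = +2.17 − (0.0591/1)(−0.685) = +2.2105 V.
Then ΔG = −nFE = −1 × 96485 × +2.2105 J/mol = −213 kJ/mol.

−213 kJ/mol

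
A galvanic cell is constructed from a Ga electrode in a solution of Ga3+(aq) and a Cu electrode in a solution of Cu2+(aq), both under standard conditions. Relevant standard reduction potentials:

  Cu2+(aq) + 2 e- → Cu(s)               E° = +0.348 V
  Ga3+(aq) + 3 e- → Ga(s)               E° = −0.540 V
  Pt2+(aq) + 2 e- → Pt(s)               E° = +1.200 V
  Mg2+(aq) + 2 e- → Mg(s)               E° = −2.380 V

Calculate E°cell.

+0.888 V

The Cu²⁺/Cu couple has the higher E°, so Cu ion is reduced (cathode) and Ga is oxidized (anode).
E°cell = E°(cathode) − E°(anode) = +0.348 − (−0.540) = +0.888 V.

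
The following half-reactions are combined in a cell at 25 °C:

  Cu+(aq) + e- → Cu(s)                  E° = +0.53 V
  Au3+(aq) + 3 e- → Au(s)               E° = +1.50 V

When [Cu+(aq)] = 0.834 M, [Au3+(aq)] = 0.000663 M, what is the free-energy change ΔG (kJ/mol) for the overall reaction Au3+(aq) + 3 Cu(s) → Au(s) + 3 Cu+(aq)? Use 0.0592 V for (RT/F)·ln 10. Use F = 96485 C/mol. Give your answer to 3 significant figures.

−264 kJ/mol

The standard cell potential is +1.50 − (+0.53) = +0.97 V, with n = 3 electrons in the balanced equation.
Here Q = [Cu+(aq)]^3 / [Au3+(aq)] = 875 (log Q = 2.942), giving E = +0.97 − (0.0592/3)·(2.942) = +0.9119 V.
ΔG = −nFE = −(3)(96485)(+0.9119) J/mol = −264 kJ/mol.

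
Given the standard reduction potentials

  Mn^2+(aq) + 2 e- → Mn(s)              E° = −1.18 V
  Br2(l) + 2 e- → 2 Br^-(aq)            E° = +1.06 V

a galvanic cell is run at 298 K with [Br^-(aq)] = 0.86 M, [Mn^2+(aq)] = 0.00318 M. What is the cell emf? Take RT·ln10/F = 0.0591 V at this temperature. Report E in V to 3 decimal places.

+2.318 V

The Br₂/Br⁻ couple has the more positive E°, so it is the cathode; Mn²⁺/Mn is the anode.
The standard potential is +1.06 − (−1.18) = +2.24 V and the balanced reaction transfers n = 2 electrons.
The balanced reaction is Br2(l) + Mn(s) → 2 Br^-(aq) + Mn^2+(aq), so Q = [Br^-(aq)]^2·[Mn^2+(aq)] = 0.00235 and log Q = −2.629.
E = E° − (0.0591/n)·log Q = +2.24 − (0.0591/2)(−2.629) = +2.318 V.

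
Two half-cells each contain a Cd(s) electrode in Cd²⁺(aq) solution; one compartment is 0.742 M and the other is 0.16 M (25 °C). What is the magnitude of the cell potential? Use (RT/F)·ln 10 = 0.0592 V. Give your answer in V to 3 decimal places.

0.020 V

For a concentration cell E°cell = 0, since both electrodes use the same couple.
The compartment with the higher Cd²⁺(aq) concentration (0.742 M) acts as the cathode; ions are reduced there and produced at the dilute (0.16 M) anode.
With n = 2, Ecell = −(0.0592/2)·log([dilute]/[conc]) = −(0.0592/2)·log(0.16/0.742) = +0.020 V.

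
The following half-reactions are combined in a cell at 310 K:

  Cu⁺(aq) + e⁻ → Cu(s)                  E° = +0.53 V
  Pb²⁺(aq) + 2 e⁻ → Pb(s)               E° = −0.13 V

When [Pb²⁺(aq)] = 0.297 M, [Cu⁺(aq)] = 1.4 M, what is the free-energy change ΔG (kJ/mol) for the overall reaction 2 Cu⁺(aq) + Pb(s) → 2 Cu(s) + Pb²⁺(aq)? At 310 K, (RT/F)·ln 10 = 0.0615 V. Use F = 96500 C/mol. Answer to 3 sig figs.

The standard cell potential is +0.53 − (−0.13) = +0.66 V, with n = 2 electrons in the balanced equation.
The reaction quotient is [Pb²⁺(aq)] / [Cu⁺(aq)]^2 = 0.152; by Nernst, E = +0.66 − (0.0615/2)(−0.819) = +0.6852 V.
Finally ΔG = −nFE = −(2)(96500 C/mol)(+0.6852 V) = −132 kJ/mol.

−132 kJ/mol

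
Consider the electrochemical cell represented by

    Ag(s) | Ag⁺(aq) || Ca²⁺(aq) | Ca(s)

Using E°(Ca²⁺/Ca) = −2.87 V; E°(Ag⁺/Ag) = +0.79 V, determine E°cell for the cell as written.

By convention the left-hand electrode in cell notation is the anode (oxidation) and the right-hand electrode is the cathode (reduction).
E°cell = E°(right) − E°(left) = −2.87 − (+0.79) = −3.66 V.
The negative sign shows that, as written, the cell would require an external voltage to drive the reaction.

−3.66 V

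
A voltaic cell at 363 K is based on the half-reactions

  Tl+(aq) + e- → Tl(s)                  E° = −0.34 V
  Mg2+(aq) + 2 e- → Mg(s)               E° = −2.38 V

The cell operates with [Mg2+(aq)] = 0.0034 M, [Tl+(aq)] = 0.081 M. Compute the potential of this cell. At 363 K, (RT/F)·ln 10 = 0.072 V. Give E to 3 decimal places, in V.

+2.050 V

Since E°(Tl⁺/Tl) > E°(Mg²⁺/Mg), Tl⁺/Tl serves as the cathode.
E°cell = E°cat − E°an = −0.34 − (−2.38) = +2.04 V; n = 2.
Balancing gives 2 Tl+(aq) + Mg(s) → 2 Tl(s) + Mg2+(aq); hence Q = [Mg2+(aq)] / [Tl+(aq)]^2 = 0.518 (log Q = −0.285).
Applying E = E° − (RT ln10/nF)·log Q gives +2.04 − (0.072/2)(−0.285) = +2.050 V.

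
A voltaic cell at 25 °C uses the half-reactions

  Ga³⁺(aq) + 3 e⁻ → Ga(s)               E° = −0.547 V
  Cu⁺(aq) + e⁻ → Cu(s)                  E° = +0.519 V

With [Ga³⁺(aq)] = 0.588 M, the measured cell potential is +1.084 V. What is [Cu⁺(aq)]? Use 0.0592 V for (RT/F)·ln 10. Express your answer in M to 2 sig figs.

1.7 M

With Cu⁺/Cu at the cathode and Ga³⁺/Ga at the anode, E°cell = +0.519 − (−0.547) = +1.066 V (n = 3).
Since E = E° − (0.0592/n)·log Q, log Q = n(E° − E)/0.0592 = −0.912.
Balancing electrons gives 3 Cu⁺(aq) + Ga(s) → 3 Cu(s) + Ga³⁺(aq); thus Q = [Ga³⁺(aq)] / [Cu⁺(aq)]^3.
Solving for the unknown gives log [Cu⁺(aq)] = 0.227, so [Cu⁺(aq)] ≈ 1.7 M.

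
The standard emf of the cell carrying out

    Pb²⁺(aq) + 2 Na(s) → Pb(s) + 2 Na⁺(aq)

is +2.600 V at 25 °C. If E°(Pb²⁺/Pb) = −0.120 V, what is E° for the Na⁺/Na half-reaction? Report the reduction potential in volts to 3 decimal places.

In the reaction as written the Pb²⁺/Pb couple is reduced (cathode) and Na⁺/Na is oxidized (anode), so E°cell = E°(Pb²⁺/Pb) − E°(Na⁺/Na).
E°(Na⁺/Na) = E°(cathode) − E°cell = −0.120 − (+2.600) = −2.720 V.

−2.720 V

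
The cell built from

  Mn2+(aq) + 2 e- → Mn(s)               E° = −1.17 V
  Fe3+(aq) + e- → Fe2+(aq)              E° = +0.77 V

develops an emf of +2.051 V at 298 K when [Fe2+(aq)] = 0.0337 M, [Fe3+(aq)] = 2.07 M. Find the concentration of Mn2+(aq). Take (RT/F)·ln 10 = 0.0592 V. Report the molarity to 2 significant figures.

0.67 M

With Fe³⁺/Fe²⁺ at the cathode and Mn²⁺/Mn at the anode, E°cell = +0.77 − (−1.17) = +1.94 V (n = 2).
From the Nernst equation, log Q = n(E° − E)/0.0592 = 2·(+1.94 − (+2.051))/0.0592 = −3.750.
The balanced reaction is 2 Fe3+(aq) + Mn(s) → 2 Fe2+(aq) + Mn2+(aq), so Q = ([Fe2+(aq)]^2·[Mn2+(aq)]) / [Fe3+(aq)]^2.
Isolating [Mn2+(aq)] in Q = 10^{−3.750} yields log [Mn2+(aq)] = −0.173, i.e. 0.67 M.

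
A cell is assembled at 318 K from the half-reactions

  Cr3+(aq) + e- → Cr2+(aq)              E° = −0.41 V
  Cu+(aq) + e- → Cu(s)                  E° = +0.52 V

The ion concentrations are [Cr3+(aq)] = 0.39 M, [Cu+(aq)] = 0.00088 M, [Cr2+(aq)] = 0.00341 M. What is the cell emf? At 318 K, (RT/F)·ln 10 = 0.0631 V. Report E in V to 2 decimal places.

+0.61 V

Since E°(Cu⁺/Cu) > E°(Cr³⁺/Cr²⁺), Cu⁺/Cu serves as the cathode.
E°cell = +0.52 − (−0.41) = +0.93 V, with n = 1 electron transferred.
Balancing gives Cu+(aq) + Cr2+(aq) → Cu(s) + Cr3+(aq); hence Q = [Cr3+(aq)] / ([Cu+(aq)]·[Cr2+(aq)]) = 1.3×10^5 (log Q = 5.114).
Applying E = E° − (RT ln10/nF)·log Q gives +0.93 − (0.0631/1)(5.114) = +0.61 V.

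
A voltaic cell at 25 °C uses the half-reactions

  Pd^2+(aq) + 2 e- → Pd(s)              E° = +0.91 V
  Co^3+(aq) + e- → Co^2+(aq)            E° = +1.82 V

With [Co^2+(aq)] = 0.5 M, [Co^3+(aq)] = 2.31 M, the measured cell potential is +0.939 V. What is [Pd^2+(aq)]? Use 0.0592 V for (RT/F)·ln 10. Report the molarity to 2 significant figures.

With Co³⁺/Co²⁺ at the cathode and Pd²⁺/Pd at the anode, E°cell = +1.82 − (+0.91) = +0.91 V (n = 2).
Rearranging E = E° − (0.0592/n)·log Q gives log Q = 2(+0.91 − (+0.939))/0.0592 = −0.980.
For 2 Co^3+(aq) + Pd(s) → 2 Co^2+(aq) + Pd^2+(aq), the reaction quotient is Q = ([Co^2+(aq)]^2·[Pd^2+(aq)]) / [Co^3+(aq)]^2.
Substituting the known concentrations and solving, log [Pd^2+(aq)] = 0.349 and [Pd^2+(aq)] = 2.2 M.

2.2 M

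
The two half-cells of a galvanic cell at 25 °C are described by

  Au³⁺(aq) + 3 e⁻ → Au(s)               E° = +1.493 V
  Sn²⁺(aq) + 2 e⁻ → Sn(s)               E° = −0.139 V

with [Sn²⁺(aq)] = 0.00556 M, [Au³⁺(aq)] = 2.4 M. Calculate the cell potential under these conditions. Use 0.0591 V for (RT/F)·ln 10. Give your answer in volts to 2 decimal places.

+1.71 V

The Au³⁺/Au couple has the more positive E°, so it is the cathode; Sn²⁺/Sn is the anode.
E°cell = +1.493 − (−0.139) = +1.632 V, with n = 6 electrons transferred.
Balancing gives 2 Au³⁺(aq) + 3 Sn(s) → 2 Au(s) + 3 Sn²⁺(aq); hence Q = [Sn²⁺(aq)]^3 / [Au³⁺(aq)]^2 = 2.98×10^−8 (log Q = −7.525).
Applying E = E° − (RT ln10/nF)·log Q gives +1.632 − (0.0591/6)(−7.525) = +1.71 V.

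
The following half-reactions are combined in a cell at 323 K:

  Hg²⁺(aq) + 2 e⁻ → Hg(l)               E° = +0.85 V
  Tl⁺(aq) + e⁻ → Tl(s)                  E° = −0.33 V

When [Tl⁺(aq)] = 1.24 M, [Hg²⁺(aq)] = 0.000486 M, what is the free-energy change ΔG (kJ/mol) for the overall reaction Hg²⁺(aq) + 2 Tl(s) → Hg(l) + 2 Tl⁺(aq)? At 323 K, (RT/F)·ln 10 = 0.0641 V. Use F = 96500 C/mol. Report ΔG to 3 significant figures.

E°cell = +0.85 − (−0.33) = +1.18 V; the balanced reaction transfers n = 2 electrons.
Q = [Tl⁺(aq)]^2 / [Hg²⁺(aq)] = 3.16×10^3, so log Q = 3.500 and E = +1.18 − (0.0641/2)(3.500) = +1.0678 V.
ΔG = −nFE = −(2)(96500)(+1.0678) J/mol = −206 kJ/mol.

−206 kJ/mol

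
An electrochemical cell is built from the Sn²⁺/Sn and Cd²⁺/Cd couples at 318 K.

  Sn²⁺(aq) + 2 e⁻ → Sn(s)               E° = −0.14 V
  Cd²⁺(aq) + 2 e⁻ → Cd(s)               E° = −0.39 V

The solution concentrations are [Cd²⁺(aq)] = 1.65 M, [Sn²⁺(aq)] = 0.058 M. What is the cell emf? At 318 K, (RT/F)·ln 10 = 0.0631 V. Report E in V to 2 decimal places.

Since E°(Sn²⁺/Sn) > E°(Cd²⁺/Cd), Sn²⁺/Sn serves as the cathode.
The standard potential is −0.14 − (−0.39) = +0.25 V and the balanced reaction transfers n = 2 electrons.
The balanced reaction is Sn²⁺(aq) + Cd(s) → Sn(s) + Cd²⁺(aq), so Q = [Cd²⁺(aq)] / [Sn²⁺(aq)] = 28.4 and log Q = 1.454.
By the Nernst equation, E = +0.25 − (0.0631/2)·(1.454) = +0.20 V.

+0.20 V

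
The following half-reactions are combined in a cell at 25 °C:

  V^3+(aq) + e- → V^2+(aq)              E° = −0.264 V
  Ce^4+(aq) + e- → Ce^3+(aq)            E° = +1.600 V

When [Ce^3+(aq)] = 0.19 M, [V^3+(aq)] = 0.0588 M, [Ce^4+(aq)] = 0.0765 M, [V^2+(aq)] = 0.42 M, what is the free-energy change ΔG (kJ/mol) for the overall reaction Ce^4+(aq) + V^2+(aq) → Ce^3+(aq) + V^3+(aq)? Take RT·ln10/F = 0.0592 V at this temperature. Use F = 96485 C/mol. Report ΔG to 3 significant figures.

−182 kJ/mol

E°cell = +1.600 − (−0.264) = +1.864 V; the balanced reaction transfers n = 1 electron.
The reaction quotient is ([Ce^3+(aq)]·[V^3+(aq)]) / ([Ce^4+(aq)]·[V^2+(aq)]) = 0.348; by Nernst, E = +1.864 − (0.0592/1)(−0.459) = +1.8912 V.
ΔG = −nFE = −(1)(96485)(+1.8912) J/mol = −182 kJ/mol.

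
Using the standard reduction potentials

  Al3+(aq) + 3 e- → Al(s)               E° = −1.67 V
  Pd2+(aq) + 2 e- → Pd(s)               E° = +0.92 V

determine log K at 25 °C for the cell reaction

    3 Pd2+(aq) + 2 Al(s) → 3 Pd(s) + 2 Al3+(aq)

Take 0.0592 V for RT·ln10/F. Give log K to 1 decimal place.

The Pd²⁺/Pd couple is reduced (cathode); E°cell = +0.92 − (−1.67) = +2.59 V with n = 6.
At equilibrium E = 0, so log K = nE°cell / 0.0592 = (6)(+2.59) / 0.0592 = 262.5.

log K = 262.5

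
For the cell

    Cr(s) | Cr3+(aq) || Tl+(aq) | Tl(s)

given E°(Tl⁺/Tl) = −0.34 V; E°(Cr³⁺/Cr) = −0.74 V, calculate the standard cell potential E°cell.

+0.40 V

By convention the left-hand electrode in cell notation is the anode (oxidation) and the right-hand electrode is the cathode (reduction).
E°cell = E°(right) − E°(left) = −0.34 − (−0.74) = +0.40 V.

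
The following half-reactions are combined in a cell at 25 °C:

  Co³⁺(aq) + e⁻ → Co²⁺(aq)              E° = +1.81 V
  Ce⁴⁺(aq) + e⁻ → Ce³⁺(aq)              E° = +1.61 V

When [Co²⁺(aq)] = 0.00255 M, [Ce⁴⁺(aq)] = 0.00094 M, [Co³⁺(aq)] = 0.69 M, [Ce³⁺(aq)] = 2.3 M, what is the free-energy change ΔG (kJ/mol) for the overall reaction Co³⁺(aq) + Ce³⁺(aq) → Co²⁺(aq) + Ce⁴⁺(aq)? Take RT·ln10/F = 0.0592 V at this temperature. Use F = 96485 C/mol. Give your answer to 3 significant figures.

E°cell = +1.81 − (+1.61) = +0.20 V; the balanced reaction transfers n = 1 electron.
The reaction quotient is ([Co²⁺(aq)]·[Ce⁴⁺(aq)]) / ([Co³⁺(aq)]·[Ce³⁺(aq)]) = 1.51×10^−6; by Nernst, E = +0.20 − (0.0592/1)(−5.821) = +0.5446 V.
Finally ΔG = −nFE = −(1)(96485 C/mol)(+0.5446 V) = −52.5 kJ/mol.

−52.5 kJ/mol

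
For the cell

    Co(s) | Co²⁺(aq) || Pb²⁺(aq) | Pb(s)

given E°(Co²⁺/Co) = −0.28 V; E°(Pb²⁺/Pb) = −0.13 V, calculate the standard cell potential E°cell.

By convention the left-hand electrode in cell notation is the anode (oxidation) and the right-hand electrode is the cathode (reduction).
E°cell = E°(right) − E°(left) = −0.13 − (−0.28) = +0.15 V.

+0.15 V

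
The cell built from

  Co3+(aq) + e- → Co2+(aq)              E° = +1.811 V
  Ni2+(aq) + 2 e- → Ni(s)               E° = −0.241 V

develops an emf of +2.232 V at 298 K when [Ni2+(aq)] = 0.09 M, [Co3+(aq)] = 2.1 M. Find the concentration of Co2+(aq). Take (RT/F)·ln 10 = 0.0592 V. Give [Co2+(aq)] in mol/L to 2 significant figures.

0.0064 M

With Co³⁺/Co²⁺ at the cathode and Ni²⁺/Ni at the anode, E°cell = +1.811 − (−0.241) = +2.052 V (n = 2).
Rearranging E = E° − (0.0592/n)·log Q gives log Q = 2(+2.052 − (+2.232))/0.0592 = −6.081.
For 2 Co3+(aq) + Ni(s) → 2 Co2+(aq) + Ni2+(aq), the reaction quotient is Q = ([Co2+(aq)]^2·[Ni2+(aq)]) / [Co3+(aq)]^2.
Solving for the unknown gives log [Co2+(aq)] = −2.195, so [Co2+(aq)] ≈ 0.0064 M.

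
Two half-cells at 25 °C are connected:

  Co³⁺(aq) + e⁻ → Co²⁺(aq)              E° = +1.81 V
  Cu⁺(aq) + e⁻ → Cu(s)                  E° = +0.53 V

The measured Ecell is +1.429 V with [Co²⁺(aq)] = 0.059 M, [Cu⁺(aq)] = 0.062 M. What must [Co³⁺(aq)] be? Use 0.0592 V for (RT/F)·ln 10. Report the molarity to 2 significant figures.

1.2 M

The Co³⁺/Co²⁺ couple has the larger reduction potential, so it is the cathode: E°cell = +1.81 − (+0.53) = +1.28 V and n = 1.
From the Nernst equation, log Q = n(E° − E)/0.0592 = 1·(+1.28 − (+1.429))/0.0592 = −2.517.
Balancing electrons gives Co³⁺(aq) + Cu(s) → Co²⁺(aq) + Cu⁺(aq); thus Q = ([Co²⁺(aq)]·[Cu⁺(aq)]) / [Co³⁺(aq)].
Solving for the unknown gives log [Co³⁺(aq)] = 0.080, so [Co³⁺(aq)] ≈ 1.2 M.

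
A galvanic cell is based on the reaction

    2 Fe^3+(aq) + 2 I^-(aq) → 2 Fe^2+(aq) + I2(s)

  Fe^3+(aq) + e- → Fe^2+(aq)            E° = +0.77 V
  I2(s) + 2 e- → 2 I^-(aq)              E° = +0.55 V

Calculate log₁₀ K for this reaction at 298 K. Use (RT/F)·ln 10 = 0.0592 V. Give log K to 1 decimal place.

The Fe³⁺/Fe²⁺ couple is reduced (cathode); E°cell = +0.77 − (+0.55) = +0.22 V with n = 2.
At equilibrium E = 0, so log K = nE°cell / 0.0592 = (2)(+0.22) / 0.0592 = 7.4.

log K = 7.4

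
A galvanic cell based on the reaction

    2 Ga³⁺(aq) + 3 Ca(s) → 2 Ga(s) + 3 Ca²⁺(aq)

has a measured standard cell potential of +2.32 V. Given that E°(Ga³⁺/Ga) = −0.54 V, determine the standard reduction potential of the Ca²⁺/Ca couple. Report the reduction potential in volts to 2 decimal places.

In the reaction as written the Ga³⁺/Ga couple is reduced (cathode) and Ca²⁺/Ca is oxidized (anode), so E°cell = E°(Ga³⁺/Ga) − E°(Ca²⁺/Ca).
E°(Ca²⁺/Ca) = E°(cathode) − E°cell = −0.54 − (+2.32) = −2.86 V.

−2.86 V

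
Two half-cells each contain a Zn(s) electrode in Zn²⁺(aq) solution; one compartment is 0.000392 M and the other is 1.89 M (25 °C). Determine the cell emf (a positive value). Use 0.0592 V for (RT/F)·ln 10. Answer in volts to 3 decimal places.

For a concentration cell E°cell = 0, since both electrodes use the same couple.
The compartment with the higher Zn²⁺(aq) concentration (1.89 M) acts as the cathode; ions are reduced there and produced at the dilute (0.000392 M) anode.
With n = 2, Ecell = −(0.0592/2)·log([dilute]/[conc]) = −(0.0592/2)·log(0.000392/1.89) = +0.109 V.

0.109 V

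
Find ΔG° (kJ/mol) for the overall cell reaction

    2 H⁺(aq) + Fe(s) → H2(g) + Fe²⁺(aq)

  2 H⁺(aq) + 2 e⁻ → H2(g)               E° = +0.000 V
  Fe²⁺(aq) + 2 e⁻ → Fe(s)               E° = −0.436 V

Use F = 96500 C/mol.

−84.1 kJ/mol

In the reaction as written H⁺(aq) is reduced, so the 2H⁺/H₂ couple is the cathode and Fe²⁺/Fe is the anode.
E°cell = +0.000 − (−0.436) = +0.436 V; balancing electrons gives n = 2.
ΔG° = −nFE°cell = −(2)(96500)(+0.436) J/mol = −84.1 kJ/mol.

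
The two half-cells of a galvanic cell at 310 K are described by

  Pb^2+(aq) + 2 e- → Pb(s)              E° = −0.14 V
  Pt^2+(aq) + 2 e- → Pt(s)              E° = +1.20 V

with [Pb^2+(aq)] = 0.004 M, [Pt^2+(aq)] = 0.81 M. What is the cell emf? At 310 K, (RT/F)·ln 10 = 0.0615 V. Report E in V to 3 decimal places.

The Pt²⁺/Pt couple has the more positive E°, so it is the cathode; Pb²⁺/Pb is the anode.
E°cell = +1.20 − (−0.14) = +1.34 V, with n = 2 electrons transferred.
For the overall reaction Pt^2+(aq) + Pb(s) → Pt(s) + Pb^2+(aq), Q = [Pb^2+(aq)] / [Pt^2+(aq)] = 0.00494, giving log Q = −2.306.
Applying E = E° − (RT ln10/nF)·log Q gives +1.34 − (0.0615/2)(−2.306) = +1.411 V.

+1.411 V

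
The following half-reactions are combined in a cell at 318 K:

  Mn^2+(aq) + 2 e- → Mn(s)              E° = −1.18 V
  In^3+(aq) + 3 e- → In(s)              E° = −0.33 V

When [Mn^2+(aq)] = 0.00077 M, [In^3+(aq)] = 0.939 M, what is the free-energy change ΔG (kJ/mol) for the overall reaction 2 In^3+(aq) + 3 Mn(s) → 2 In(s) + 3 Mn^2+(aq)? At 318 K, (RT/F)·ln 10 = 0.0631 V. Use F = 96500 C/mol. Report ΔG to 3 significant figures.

E°cell = −0.33 − (−1.18) = +0.85 V; the balanced reaction transfers n = 6 electrons.
The reaction quotient is [Mn^2+(aq)]^3 / [In^3+(aq)]^2 = 5.18×10^−10; by Nernst, E = +0.85 − (0.0631/6)(−9.286) = +0.9477 V.
Finally ΔG = −nFE = −(6)(96500 C/mol)(+0.9477 V) = −549 kJ/mol.

−549 kJ/mol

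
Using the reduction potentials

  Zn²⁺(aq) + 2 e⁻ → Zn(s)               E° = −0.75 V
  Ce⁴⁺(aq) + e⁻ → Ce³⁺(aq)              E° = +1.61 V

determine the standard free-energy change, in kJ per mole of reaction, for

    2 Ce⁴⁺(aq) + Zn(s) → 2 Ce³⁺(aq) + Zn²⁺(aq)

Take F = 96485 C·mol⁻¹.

−455 kJ/mol

In the reaction as written Ce⁴⁺(aq) is reduced, so the Ce⁴⁺/Ce³⁺ couple is the cathode and Zn²⁺/Zn is the anode.
E°cell = +1.61 − (−0.75) = +2.36 V; balancing electrons gives n = 2.
ΔG° = −nFE°cell = −(2)(96485)(+2.36) J/mol = −455 kJ/mol.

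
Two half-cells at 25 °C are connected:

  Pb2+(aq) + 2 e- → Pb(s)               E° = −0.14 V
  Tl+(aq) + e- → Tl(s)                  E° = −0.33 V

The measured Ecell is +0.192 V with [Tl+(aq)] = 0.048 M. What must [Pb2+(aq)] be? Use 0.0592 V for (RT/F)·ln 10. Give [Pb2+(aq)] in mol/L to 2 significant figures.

0.0027 M

The Pb²⁺/Pb couple has the larger reduction potential, so it is the cathode: E°cell = −0.14 − (−0.33) = +0.19 V and n = 2.
Since E = E° − (0.0592/n)·log Q, log Q = n(E° − E)/0.0592 = −0.068.
For Pb2+(aq) + 2 Tl(s) → Pb(s) + 2 Tl+(aq), the reaction quotient is Q = [Tl+(aq)]^2 / [Pb2+(aq)].
Solving for the unknown gives log [Pb2+(aq)] = −2.570, so [Pb2+(aq)] ≈ 0.0027 M.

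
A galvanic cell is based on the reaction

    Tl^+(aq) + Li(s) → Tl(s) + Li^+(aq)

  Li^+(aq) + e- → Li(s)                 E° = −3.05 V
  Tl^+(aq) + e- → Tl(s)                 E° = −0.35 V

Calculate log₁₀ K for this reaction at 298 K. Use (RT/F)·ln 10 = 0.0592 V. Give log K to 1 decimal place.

The Tl⁺/Tl couple is reduced (cathode); E°cell = −0.35 − (−3.05) = +2.70 V with n = 1.
At equilibrium E = 0, so log K = nE°cell / 0.0592 = (1)(+2.70) / 0.0592 = 45.6.

log K = 45.6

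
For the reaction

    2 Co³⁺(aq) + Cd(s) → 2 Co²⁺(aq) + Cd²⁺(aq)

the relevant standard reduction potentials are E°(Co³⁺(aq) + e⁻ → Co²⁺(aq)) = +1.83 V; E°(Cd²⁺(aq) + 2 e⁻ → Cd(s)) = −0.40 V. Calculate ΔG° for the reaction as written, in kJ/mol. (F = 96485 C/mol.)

In the reaction as written Co³⁺(aq) is reduced, so the Co³⁺/Co²⁺ couple is the cathode and Cd²⁺/Cd is the anode.
E°cell = +1.83 − (−0.40) = +2.23 V; balancing electrons gives n = 2.
ΔG° = −nFE°cell = −(2)(96485)(+2.23) J/mol = −430 kJ/mol.

−430 kJ/mol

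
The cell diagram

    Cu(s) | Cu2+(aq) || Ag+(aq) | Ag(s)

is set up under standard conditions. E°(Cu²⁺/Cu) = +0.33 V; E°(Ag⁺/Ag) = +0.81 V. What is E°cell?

+0.48 V

By convention the left-hand electrode in cell notation is the anode (oxidation) and the right-hand electrode is the cathode (reduction).
E°cell = E°(right) − E°(left) = +0.81 − (+0.33) = +0.48 V.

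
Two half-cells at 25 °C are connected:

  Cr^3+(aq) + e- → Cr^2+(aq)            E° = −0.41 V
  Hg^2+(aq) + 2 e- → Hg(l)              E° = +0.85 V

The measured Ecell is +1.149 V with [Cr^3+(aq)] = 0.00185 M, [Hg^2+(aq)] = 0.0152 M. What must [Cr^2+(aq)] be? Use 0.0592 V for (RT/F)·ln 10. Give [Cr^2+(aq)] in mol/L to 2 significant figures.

0.00020 M

With Hg²⁺/Hg at the cathode and Cr³⁺/Cr²⁺ at the anode, E°cell = +0.85 − (−0.41) = +1.26 V (n = 2).
From the Nernst equation, log Q = n(E° − E)/0.0592 = 2·(+1.26 − (+1.149))/0.0592 = 3.750.
For Hg^2+(aq) + 2 Cr^2+(aq) → Hg(l) + 2 Cr^3+(aq), the reaction quotient is Q = [Cr^3+(aq)]^2 / ([Hg^2+(aq)]·[Cr^2+(aq)]^2).
Substituting the known concentrations and solving, log [Cr^2+(aq)] = −3.699 and [Cr^2+(aq)] = 0.00020 M.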